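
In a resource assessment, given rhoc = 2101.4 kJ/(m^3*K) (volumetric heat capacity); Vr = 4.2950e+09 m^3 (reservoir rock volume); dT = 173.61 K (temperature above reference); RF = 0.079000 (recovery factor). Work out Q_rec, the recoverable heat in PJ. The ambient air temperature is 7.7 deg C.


Step 1: Q_s = Vr*rhoc*dT/1e12 = 4.2950e+09*2101.4*173.61/1e12 = 1566.919 PJ
Step 2: Q_rec = Q_s * RF = 1566.919 * 0.079 = 123.79 PJ
Q_rec = 123.79 PJ


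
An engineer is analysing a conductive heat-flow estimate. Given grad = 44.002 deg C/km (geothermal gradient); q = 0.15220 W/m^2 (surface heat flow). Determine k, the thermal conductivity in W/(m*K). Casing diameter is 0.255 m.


k = q * 1000 / grad
k = 0.15220 * 1000 / 44.002
k = 3.4589 W/(m*K)


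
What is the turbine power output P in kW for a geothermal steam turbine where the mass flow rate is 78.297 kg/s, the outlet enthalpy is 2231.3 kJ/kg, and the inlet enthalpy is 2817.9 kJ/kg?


P = mdot * (h_in - h_out) / 1000
P = 78.297 * (2817.9 - 2231.3) / 1000
P = 45.92902 MW
Convert: 45.92902 MW * 1000.0 = 45929 kW
P = 45929 kW


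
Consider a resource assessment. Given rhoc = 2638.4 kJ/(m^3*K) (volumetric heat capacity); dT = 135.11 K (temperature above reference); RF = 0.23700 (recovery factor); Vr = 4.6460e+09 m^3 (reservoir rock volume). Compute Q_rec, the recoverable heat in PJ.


Step 1: Q_s = Vr*rhoc*dT/1e12 = 4.6460e+09*2638.4*135.11/1e12 = 1656.179 PJ
Step 2: Q_rec = Q_s * RF = 1656.179 * 0.237 = 392.51 PJ
Q_rec = 392.51 PJ


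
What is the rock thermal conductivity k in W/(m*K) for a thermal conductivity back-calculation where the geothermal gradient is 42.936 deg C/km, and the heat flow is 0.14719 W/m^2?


k = q / (grad / 1000)
k = 0.14719 / (42.936 / 1000)
k = 3.4281 W/(m*K)


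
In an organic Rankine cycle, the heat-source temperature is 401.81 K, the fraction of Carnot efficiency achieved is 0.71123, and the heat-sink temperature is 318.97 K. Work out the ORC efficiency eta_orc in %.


eta_orc = (1 - Tc/Th) * f * 100
eta_orc = (1 - 318.97/401.81) * 0.71123 * 100
eta_orc = 14.663 %


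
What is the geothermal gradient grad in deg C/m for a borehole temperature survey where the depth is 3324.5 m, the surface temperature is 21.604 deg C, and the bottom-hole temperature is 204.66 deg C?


grad = (T_d - T_surf) / d * 1000
grad = (204.66 - 21.604) / 3324.5 * 1000
grad = 55.06272 deg C/km
Convert: 55.06272 deg C/km * 0.001 = 0.055063 deg C/m
grad = 0.055063 deg C/m


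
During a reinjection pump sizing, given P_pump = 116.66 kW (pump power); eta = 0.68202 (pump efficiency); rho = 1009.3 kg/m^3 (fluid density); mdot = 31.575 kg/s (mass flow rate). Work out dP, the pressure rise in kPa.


dP = P_pump * rho * eta / mdot
dP = 116.66 * 1009.3 * 0.68202 / 31.575
dP = 2543.3 kPa


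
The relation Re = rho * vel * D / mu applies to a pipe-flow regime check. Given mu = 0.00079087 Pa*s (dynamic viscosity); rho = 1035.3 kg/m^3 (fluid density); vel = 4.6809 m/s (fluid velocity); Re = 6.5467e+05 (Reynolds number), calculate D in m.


D = Re * mu / (rho * vel)
D = 6.5467e+05 * 0.00079087 / (1035.3 * 4.6809)
D = 0.10684 m


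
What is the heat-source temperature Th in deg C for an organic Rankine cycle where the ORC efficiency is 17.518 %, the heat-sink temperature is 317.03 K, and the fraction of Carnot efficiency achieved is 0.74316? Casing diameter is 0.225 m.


Th = Tc / (1 - (eta_orc/100)/f)
Th = 317.03 / (1 - (17.518/100)/0.74316)
Th = 414.8104 K
Convert to deg C: 414.8104 - 273.15 = 141.66 deg C
Th = 141.66 deg C


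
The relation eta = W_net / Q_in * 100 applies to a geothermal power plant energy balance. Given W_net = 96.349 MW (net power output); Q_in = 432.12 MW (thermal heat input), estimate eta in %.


eta = W_net / Q_in * 100
eta = 96.349 / 432.12 * 100
eta = 22.297 %


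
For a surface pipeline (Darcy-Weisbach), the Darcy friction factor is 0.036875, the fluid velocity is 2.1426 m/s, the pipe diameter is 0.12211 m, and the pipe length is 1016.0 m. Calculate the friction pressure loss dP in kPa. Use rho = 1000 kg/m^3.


dP = f * (L/D) * (rho*vel^2/2) / 1000
dP = 0.036875 * (1016.0/0.12211) * (1000*2.1426^2/2) / 1000
dP = 704.25 kPa


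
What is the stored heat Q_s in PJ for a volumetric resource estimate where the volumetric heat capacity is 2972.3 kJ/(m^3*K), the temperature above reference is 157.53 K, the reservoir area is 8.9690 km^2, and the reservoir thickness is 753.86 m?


Step 1: Vr = A*1e6*hr = 8.969*1e6*753.86 = 6.761370e+09 m^3
Step 2: Q_s = Vr*rhoc*dT/1e12 = 6.761370e+09*2972.3*157.53/1e12 = 3165.9 PJ
Q_s = 3165.9 PJ


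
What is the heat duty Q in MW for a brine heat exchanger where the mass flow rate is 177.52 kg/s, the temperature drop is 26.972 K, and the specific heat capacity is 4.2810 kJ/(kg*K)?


Q = mdot * cp * dT / 1000
Q = 177.52 * 4.2810 * 26.972 / 1000
Q = 20.498 MW


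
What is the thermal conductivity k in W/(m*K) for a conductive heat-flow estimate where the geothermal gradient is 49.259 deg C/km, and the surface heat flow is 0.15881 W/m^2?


k = q * 1000 / grad
k = 0.15881 * 1000 / 49.259
k = 3.2240 W/(m*K)


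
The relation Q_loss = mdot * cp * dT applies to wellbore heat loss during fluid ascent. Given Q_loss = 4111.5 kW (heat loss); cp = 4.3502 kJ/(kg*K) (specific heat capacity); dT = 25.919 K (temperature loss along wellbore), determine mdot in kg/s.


mdot = Q_loss / (cp * dT)
mdot = 4111.5 / (4.3502 * 25.919)
mdot = 36.465 kg/s


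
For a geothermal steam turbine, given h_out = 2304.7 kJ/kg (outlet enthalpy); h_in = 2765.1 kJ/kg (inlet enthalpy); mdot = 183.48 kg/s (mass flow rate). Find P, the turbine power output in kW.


P = mdot * (h_in - h_out) / 1000
P = 183.48 * (2765.1 - 2304.7) / 1000
P = 84.47419 MW
Convert: 84.47419 MW * 1000.0 = 84474 kW
P = 84474 kW


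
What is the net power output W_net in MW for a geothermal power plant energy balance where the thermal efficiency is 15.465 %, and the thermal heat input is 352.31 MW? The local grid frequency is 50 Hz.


W_net = eta / 100 * Q_in
W_net = 15.465 / 100 * 352.31
W_net = 54.485 MW


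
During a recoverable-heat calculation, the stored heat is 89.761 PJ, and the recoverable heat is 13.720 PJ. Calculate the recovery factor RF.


RF = Q_rec / Q_s
RF = 13.720 / 89.761
RF = 0.15285


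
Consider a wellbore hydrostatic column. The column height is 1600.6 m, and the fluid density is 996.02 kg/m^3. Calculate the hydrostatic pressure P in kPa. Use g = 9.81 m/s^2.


P = rho * g * h / 1e6
P = 996.02 * 9.81 * 1600.6 / 1e6
P = 15.63939 MPa
Convert: 15.63939 MPa * 1000.0 = 15639 kPa
P = 15639 kPa


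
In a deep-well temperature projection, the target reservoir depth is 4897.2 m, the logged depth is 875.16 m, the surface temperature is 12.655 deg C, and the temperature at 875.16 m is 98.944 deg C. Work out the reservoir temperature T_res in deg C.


Step 1: grad = (T_d1 - T_surf)/d1 * 1000 = (98.944 - 12.655)/875.16 * 1000 = 98.59797 deg C/km
Step 2: T_res = T_surf + grad*d2/1000 = 12.655 + 98.59797*4897.2/1000 = 495.51 deg C
T_res = 495.51 deg C


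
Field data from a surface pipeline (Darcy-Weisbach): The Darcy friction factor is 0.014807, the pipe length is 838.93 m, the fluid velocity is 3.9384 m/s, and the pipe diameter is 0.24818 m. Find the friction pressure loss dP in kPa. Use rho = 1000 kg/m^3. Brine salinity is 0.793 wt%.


dP = f * (L/D) * (rho*vel^2/2) / 1000
dP = 0.014807 * (838.93/0.24818) * (1000*3.9384^2/2) / 1000
dP = 388.18 kPa


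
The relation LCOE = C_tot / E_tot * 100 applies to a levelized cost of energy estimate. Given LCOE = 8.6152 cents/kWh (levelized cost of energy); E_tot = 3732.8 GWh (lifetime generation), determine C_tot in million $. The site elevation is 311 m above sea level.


C_tot = LCOE / 100 * E_tot
C_tot = 8.6152 / 100 * 3732.8
C_tot = 321.59 million $


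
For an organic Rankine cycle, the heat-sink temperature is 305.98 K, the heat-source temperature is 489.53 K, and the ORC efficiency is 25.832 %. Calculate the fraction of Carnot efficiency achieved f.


f = (eta_orc/100) / (1 - Tc/Th)
f = (25.832/100) / (1 - 305.98/489.53)
f = 0.68894


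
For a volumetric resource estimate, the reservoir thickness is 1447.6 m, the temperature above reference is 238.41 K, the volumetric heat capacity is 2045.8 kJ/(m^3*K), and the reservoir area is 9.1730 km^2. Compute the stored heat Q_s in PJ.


Step 1: Vr = A*1e6*hr = 9.173*1e6*1447.6 = 1.327883e+10 m^3
Step 2: Q_s = Vr*rhoc*dT/1e12 = 1.327883e+10*2045.8*238.41/1e12 = 6476.6 PJ
Q_s = 6476.6 PJ


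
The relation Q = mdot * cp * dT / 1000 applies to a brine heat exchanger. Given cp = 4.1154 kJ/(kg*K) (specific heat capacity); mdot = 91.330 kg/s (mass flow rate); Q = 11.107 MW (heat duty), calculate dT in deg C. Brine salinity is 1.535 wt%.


dT = Q * 1000 / (mdot * cp)
dT = 11.107 * 1000 / (91.330 * 4.1154)
dT = 29.55094 K
Convert (temperature difference, 1 K = 1 deg C): 29.55094 K = 29.55094 deg C
dT = 29.551 deg C


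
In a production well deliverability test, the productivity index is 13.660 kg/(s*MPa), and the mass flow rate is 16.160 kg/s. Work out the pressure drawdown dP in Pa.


dP = mdot * 1000 / PI
dP = 16.160 * 1000 / 13.660
dP = 1183.016 kPa
Convert: 1183.016 kPa * 1000.0 = 1.1830e+06 Pa
dP = 1.1830e+06 Pa


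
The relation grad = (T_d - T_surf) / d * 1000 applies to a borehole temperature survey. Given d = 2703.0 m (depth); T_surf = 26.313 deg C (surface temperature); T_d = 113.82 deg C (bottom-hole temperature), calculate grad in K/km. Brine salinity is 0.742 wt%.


grad = (T_d - T_surf) / d * 1000
grad = (113.82 - 26.313) / 2703.0 * 1000
grad = 32.37403 deg C/km
Convert: 32.37403 deg C/km * 1.0 = 32.374 K/km
grad = 32.374 K/km


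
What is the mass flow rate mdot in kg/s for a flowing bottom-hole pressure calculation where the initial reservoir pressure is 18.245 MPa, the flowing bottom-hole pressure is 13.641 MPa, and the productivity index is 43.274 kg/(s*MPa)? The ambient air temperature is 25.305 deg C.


mdot = (P_i - P_wf) * PI
mdot = (18.245 - 13.641) * 43.274
mdot = 199.23 kg/s


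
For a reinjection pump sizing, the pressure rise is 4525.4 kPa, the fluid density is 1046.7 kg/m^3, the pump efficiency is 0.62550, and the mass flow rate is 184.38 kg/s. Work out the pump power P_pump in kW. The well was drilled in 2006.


P_pump = mdot * dP / (rho * eta)
P_pump = 184.38 * 4525.4 / (1046.7 * 0.62550)
P_pump = 1274.4 kW


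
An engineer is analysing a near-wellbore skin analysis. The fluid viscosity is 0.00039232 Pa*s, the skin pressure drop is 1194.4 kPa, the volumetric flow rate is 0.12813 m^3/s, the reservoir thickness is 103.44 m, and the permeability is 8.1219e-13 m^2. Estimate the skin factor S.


S = dP_s * 1000 * 2*pi*k*hr / (q*mu)
S = 1194.4 * 1000 * 2*pi*8.1219e-13*103.44 / (0.12813*0.00039232)
S = 12.543


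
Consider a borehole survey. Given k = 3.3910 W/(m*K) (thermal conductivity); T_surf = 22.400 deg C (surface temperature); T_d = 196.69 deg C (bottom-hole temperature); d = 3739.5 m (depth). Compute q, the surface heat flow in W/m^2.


Step 1: grad = (T_d - T_surf)/d * 1000 = (196.69 - 22.4)/3739.5 * 1000 = 46.60784 deg C/km
Step 2: q = k * grad / 1000 = 3.391 * 46.60784 / 1000 = 0.15805 W/m^2
q = 0.15805 W/m^2


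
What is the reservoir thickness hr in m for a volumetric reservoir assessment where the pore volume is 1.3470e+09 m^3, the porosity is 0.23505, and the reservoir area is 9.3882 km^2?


hr = Vp / (A * 1e6 * phi)
hr = 1.3470e+09 / (9.3882 * 1e6 * 0.23505)
hr = 610.41 m


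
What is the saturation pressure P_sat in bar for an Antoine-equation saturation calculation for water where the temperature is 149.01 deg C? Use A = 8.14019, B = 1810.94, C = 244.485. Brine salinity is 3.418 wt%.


P_sat = 10^(A - B/(C + T)) / 760 * 0.101325
P_sat = 10^(8.14019 - 1810.94/(244.485 + 149.01)) / 760 * 0.101325
P_sat = 0.4601505 MPa
Convert: 0.4601505 MPa * 10.0 = 4.6015 bar
P_sat = 4.6015 bar


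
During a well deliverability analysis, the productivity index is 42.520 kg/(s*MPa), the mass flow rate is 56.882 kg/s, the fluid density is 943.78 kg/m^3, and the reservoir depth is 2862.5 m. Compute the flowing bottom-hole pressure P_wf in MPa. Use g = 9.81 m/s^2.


Step 1: P_i = rho*g*h/1e6 = 943.78*9.81*2862.5/1e6 = 26.50240 MPa
Step 2: P_wf = P_i - mdot/PI = 26.50240 - 56.882/42.52 = 25.165 MPa
P_wf = 25.165 MPa


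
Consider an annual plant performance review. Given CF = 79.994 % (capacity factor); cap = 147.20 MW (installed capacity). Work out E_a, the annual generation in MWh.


E_a = CF / 100 * cap * 8760
E_a = 79.994 / 100 * 147.20 * 8760
E_a = 1.0315e+06 MWh


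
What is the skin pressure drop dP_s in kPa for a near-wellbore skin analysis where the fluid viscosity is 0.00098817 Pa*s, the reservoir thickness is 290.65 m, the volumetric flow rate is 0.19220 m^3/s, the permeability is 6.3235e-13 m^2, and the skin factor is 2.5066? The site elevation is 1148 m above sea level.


dP_s = S * q * mu / (2*pi*k*hr) / 1000
dP_s = 2.5066 * 0.19220 * 0.00098817 / (2*pi*6.3235e-13*290.65) / 1000
dP_s = 412.25 kPa


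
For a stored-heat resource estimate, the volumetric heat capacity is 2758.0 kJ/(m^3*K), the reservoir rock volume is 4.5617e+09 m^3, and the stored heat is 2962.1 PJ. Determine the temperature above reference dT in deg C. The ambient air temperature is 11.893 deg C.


dT = Q_s * 1e12 / (Vr * rhoc)
dT = 2962.1 * 1e12 / (4.5617e+09 * 2758.0)
dT = 235.4392 K
Convert (temperature difference, 1 K = 1 deg C): 235.4392 K = 235.4392 deg C
dT = 235.44 deg C


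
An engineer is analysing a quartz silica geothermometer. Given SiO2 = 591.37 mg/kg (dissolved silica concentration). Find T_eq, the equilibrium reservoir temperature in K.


T_eq = 1309 / (5.19 - log10(SiO2)) - 273.15
T_eq = 1309 / (5.19 - log10(591.37)) - 273.15
T_eq = 268.1750 deg C
Convert to K: 268.1750 + 273.15 = 541.33 K
T_eq = 541.33 K


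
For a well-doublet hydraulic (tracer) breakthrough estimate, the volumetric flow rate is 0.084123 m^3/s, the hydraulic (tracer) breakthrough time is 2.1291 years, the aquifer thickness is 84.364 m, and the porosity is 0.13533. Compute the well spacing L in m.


L = sqrt(t_bt*365.25*86400*3*Qv / (pi*hr*phi))
L = sqrt(2.1291*365.25*86400*3*0.084123 / (pi*84.364*0.13533))
L = 687.57 m


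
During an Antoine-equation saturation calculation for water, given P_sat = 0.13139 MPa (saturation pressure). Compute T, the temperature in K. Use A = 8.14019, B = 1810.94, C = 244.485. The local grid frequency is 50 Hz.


T = B / (A - log10(P_sat * 760 / 0.101325)) - C
T = 1810.94 / (8.14019 - log10(0.13139 * 760 / 0.101325)) - 244.485
T = 107.3909 deg C
Convert to K: 107.3909 + 273.15 = 380.54 K
T = 380.54 K


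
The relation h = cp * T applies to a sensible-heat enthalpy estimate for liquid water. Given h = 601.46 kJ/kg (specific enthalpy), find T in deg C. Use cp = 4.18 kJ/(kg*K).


T = h / cp
T = 601.46 / 4.18
T = 143.89 deg C


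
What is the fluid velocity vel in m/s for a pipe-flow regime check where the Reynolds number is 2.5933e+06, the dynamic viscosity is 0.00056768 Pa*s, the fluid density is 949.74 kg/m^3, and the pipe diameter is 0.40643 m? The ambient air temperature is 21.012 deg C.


vel = Re * mu / (rho * D)
vel = 2.5933e+06 * 0.00056768 / (949.74 * 0.40643)
vel = 3.8139 m/s


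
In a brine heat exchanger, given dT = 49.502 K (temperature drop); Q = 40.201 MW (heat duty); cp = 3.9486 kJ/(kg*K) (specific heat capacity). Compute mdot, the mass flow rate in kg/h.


mdot = Q * 1000 / (cp * dT)
mdot = 40.201 * 1000 / (3.9486 * 49.502)
mdot = 205.6700 kg/s
Convert: 205.6700 kg/s * 3600.0 = 7.4041e+05 kg/h
mdot = 7.4041e+05 kg/h


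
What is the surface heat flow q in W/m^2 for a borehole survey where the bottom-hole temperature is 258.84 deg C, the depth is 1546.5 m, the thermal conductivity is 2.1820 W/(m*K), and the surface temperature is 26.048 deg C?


Step 1: grad = (T_d - T_surf)/d * 1000 = (258.84 - 26.048)/1546.5 * 1000 = 150.5283 deg C/km
Step 2: q = k * grad / 1000 = 2.182 * 150.5283 / 1000 = 0.32845 W/m^2
q = 0.32845 W/m^2


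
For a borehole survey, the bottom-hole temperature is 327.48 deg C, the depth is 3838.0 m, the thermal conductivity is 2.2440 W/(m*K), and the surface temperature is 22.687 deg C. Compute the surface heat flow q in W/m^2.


Step 1: grad = (T_d - T_surf)/d * 1000 = (327.48 - 22.687)/3838.0 * 1000 = 79.41454 deg C/km
Step 2: q = k * grad / 1000 = 2.244 * 79.41454 / 1000 = 0.17821 W/m^2
q = 0.17821 W/m^2


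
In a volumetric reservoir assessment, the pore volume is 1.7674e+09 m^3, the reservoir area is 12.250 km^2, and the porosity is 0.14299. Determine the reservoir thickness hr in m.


hr = Vp / (A * 1e6 * phi)
hr = 1.7674e+09 / (12.250 * 1e6 * 0.14299)
hr = 1009.0 m


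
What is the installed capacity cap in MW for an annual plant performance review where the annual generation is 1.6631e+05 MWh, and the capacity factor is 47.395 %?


cap = E_a / (CF/100 * 8760)
cap = 1.6631e+05 / (47.395/100 * 8760)
cap = 40.057 MW


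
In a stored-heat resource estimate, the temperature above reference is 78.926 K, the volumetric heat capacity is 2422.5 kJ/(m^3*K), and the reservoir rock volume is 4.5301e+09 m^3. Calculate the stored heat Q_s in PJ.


Q_s = Vr * rhoc * dT / 1e12
Q_s = 4.5301e+09 * 2422.5 * 78.926 / 1e12
Q_s = 866.15 PJ


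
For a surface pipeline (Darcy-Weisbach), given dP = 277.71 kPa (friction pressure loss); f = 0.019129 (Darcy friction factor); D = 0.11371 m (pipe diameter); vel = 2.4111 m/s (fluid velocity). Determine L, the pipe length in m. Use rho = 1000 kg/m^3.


L = dP*1000*D / (f*rho*vel^2/2)
L = 277.71*1000*0.11371 / (0.019129*1000*2.4111^2/2)
L = 567.93 m


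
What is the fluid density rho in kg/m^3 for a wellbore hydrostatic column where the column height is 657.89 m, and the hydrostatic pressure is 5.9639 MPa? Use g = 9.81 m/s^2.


rho = P * 1e6 / (g * h)
rho = 5.9639 * 1e6 / (9.81 * 657.89)
rho = 924.08 kg/m^3


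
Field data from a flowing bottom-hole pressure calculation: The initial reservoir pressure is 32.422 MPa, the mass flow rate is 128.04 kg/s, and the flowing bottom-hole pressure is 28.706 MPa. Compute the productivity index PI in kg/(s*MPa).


PI = mdot / (P_i - P_wf)
PI = 128.04 / (32.422 - 28.706)
PI = 34.456 kg/(s*MPa)


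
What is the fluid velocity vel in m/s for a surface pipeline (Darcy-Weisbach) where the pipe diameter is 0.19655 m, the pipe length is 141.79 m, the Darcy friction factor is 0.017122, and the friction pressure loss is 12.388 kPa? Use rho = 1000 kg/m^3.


vel = sqrt(dP*1000*2*D / (f*L*rho))
vel = sqrt(12.388*1000*2*0.19655 / (0.017122*141.79*1000))
vel = 1.4163 m/s


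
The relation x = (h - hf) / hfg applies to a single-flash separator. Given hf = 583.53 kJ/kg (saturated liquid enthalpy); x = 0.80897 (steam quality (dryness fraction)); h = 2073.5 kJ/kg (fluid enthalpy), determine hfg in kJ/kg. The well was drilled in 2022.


hfg = (h - hf) / x
hfg = (2073.5 - 583.53) / 0.80897
hfg = 1841.8 kJ/kg


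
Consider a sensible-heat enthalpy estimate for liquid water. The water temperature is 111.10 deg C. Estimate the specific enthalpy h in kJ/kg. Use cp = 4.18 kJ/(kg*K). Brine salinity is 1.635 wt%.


h = cp * T
h = 4.18 * 111.10
h = 464.40 kJ/kg


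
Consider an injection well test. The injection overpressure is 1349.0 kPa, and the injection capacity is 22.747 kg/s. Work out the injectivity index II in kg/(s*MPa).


II = mdot * 1000 / dP
II = 22.747 * 1000 / 1349.0
II = 16.862 kg/(s*MPa)


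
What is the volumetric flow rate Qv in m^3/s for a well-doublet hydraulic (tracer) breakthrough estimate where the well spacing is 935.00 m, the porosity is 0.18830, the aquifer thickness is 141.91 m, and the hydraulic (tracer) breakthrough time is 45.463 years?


Qv = pi*hr*phi*L^2 / (3*t_bt*365.25*86400)
Qv = pi*141.91*0.18830*935.00^2 / (3*45.463*365.25*86400)
Qv = 0.017051 m^3/s


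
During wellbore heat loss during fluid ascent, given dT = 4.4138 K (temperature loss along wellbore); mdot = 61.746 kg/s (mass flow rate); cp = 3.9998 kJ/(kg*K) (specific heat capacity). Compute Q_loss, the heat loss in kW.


Q_loss = mdot * cp * dT
Q_loss = 61.746 * 3.9998 * 4.4138
Q_loss = 1090.1 kW


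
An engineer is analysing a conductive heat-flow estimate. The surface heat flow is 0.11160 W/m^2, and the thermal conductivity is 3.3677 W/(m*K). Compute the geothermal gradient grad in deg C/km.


grad = q * 1000 / k
grad = 0.11160 * 1000 / 3.3677
grad = 33.138 deg C/km


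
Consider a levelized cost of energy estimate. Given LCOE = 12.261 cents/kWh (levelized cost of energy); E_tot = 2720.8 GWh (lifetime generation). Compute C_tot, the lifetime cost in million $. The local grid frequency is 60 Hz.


C_tot = LCOE / 100 * E_tot
C_tot = 12.261 / 100 * 2720.8
C_tot = 333.60 million $


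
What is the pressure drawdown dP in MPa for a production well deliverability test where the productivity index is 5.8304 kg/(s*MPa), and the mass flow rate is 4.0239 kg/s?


dP = mdot * 1000 / PI
dP = 4.0239 * 1000 / 5.8304
dP = 690.1585 kPa
Convert: 690.1585 kPa * 0.001 = 0.69016 MPa
dP = 0.69016 MPa


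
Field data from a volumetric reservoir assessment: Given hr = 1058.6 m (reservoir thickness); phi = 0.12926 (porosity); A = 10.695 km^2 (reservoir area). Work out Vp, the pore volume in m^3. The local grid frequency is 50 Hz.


Vp = A * 1e6 * hr * phi
Vp = 10.695 * 1e6 * 1058.6 * 0.12926
Vp = 1.4634e+09 m^3


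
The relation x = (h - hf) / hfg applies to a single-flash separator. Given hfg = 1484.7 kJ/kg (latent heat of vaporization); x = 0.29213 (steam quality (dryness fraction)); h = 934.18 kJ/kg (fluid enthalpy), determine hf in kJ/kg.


hf = h - x * hfg
hf = 934.18 - 0.29213 * 1484.7
hf = 500.45 kJ/kg


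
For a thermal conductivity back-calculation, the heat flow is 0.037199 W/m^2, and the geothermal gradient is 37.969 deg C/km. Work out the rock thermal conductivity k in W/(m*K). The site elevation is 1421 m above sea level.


k = q / (grad / 1000)
k = 0.037199 / (37.969 / 1000)
k = 0.97972 W/(m*K)


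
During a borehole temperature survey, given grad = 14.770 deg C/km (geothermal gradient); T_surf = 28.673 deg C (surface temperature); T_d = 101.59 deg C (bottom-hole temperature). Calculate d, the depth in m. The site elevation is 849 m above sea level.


d = (T_d - T_surf) / grad * 1000
d = (101.59 - 28.673) / 14.770 * 1000
d = 4936.8 m


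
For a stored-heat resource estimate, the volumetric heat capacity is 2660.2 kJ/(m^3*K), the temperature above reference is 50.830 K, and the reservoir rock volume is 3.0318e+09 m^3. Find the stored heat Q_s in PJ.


Q_s = Vr * rhoc * dT / 1e12
Q_s = 3.0318e+09 * 2660.2 * 50.830 / 1e12
Q_s = 409.95 PJ


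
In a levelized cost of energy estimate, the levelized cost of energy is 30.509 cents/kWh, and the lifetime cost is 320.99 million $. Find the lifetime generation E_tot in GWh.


E_tot = C_tot / LCOE * 100
E_tot = 320.99 / 30.509 * 100
E_tot = 1052.1 GWh


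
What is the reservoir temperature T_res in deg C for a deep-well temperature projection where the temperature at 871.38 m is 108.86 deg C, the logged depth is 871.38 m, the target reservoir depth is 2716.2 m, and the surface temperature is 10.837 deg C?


Step 1: grad = (T_d1 - T_surf)/d1 * 1000 = (108.86 - 10.837)/871.38 * 1000 = 112.4917 deg C/km
Step 2: T_res = T_surf + grad*d2/1000 = 10.837 + 112.4917*2716.2/1000 = 316.39 deg C
T_res = 316.39 deg C


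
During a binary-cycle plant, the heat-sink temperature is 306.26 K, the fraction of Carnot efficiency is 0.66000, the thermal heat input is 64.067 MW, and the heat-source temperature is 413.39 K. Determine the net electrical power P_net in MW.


Step 1: eta = (1 - Tc/Th)*f = (1 - 306.26/413.39)*0.66 = 0.1710390
Step 2: P_net = eta * Q_in = 0.1710390 * 64.067 = 10.958 MW
P_net = 10.958 MW


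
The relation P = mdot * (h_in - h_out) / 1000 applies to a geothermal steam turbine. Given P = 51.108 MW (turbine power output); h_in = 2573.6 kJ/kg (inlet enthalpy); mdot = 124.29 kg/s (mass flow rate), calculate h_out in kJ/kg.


h_out = h_in - P * 1000 / mdot
h_out = 2573.6 - 51.108 * 1000 / 124.29
h_out = 2162.4 kJ/kg


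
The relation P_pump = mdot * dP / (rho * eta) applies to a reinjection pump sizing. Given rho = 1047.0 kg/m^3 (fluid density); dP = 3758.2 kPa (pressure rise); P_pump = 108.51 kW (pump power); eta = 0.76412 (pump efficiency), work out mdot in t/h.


mdot = P_pump * rho * eta / dP
mdot = 108.51 * 1047.0 * 0.76412 / 3758.2
mdot = 23.09926 kg/s
Convert: 23.09926 kg/s * 3.6 = 83.157 t/h
mdot = 83.157 t/h


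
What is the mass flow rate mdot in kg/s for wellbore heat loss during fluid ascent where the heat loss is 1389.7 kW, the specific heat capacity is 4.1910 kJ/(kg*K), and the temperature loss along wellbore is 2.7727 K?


mdot = Q_loss / (cp * dT)
mdot = 1389.7 / (4.1910 * 2.7727)
mdot = 119.59 kg/s


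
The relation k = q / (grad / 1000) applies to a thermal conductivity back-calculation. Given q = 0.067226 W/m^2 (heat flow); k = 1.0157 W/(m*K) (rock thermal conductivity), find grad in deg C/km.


grad = q / k * 1000
grad = 0.067226 / 1.0157 * 1000
grad = 66.187 deg C/km


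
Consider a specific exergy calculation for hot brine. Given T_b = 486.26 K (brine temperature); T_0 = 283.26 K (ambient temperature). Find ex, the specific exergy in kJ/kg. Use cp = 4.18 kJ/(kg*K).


ex = cp * ((T_b - T_0) - T_0 * ln(T_b/T_0))
ex = 4.18 * ((486.26 - 283.26) - 283.26 * ln(486.26/283.26))
ex = 208.72 kJ/kg


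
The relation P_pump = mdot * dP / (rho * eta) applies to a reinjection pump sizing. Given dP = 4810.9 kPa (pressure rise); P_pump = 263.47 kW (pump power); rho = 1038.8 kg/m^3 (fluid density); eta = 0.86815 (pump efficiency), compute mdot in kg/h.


mdot = P_pump * rho * eta / dP
mdot = 263.47 * 1038.8 * 0.86815 / 4810.9
mdot = 49.38915 kg/s
Convert: 49.38915 kg/s * 3600.0 = 1.7780e+05 kg/h
mdot = 1.7780e+05 kg/h


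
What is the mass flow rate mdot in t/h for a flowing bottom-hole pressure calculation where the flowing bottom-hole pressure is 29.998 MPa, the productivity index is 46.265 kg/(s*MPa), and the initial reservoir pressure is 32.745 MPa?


mdot = (P_i - P_wf) * PI
mdot = (32.745 - 29.998) * 46.265
mdot = 127.0900 kg/s
Convert: 127.0900 kg/s * 3.6 = 457.52 t/h
mdot = 457.52 t/h


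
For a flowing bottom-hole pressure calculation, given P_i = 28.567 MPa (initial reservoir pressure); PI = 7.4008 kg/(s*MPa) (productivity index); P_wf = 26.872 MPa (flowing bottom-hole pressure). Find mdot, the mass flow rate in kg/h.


mdot = (P_i - P_wf) * PI
mdot = (28.567 - 26.872) * 7.4008
mdot = 12.54436 kg/s
Convert: 12.54436 kg/s * 3600.0 = 45160 kg/h
mdot = 45160 kg/h


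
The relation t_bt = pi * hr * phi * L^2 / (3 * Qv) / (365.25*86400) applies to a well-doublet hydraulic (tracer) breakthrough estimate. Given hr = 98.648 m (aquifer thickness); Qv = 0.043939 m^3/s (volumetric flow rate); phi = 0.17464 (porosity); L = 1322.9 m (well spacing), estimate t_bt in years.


t_bt = pi * hr * phi * L^2 / (3 * Qv) / (365.25*86400)
t_bt = pi * 98.648 * 0.17464 * 1322.9^2 / (3 * 0.043939) / (365.25*86400)
t_bt = 22.770 years


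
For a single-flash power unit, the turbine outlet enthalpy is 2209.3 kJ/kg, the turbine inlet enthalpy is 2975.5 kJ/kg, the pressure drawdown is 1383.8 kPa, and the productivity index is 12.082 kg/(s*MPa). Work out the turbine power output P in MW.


Step 1: mdot = PI * dP / 1000 = 12.082 * 1383.8 / 1000 = 16.71907 kg/s
Step 2: P = mdot*(h_in - h_out)/1000 = 16.71907*(2975.5 - 2209.3)/1000 = 12.810 MW
P = 12.810 MW


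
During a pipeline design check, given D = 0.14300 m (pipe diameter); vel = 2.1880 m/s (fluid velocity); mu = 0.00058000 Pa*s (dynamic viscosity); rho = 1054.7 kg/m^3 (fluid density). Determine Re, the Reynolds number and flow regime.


Step 1: Re = rho*vel*D/mu = 1054.7*2.188*0.143/0.00058 = 5.6896e+05
Step 2: Re = 5.6896e+05 > 4000, so flow is turbulent.
Re = 5.6896e+05 (turbulent)


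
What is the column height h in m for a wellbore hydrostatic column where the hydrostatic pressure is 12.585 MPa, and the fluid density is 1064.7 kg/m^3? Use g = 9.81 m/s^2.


h = P * 1e6 / (g * rho)
h = 12.585 * 1e6 / (9.81 * 1064.7)
h = 1204.9 m


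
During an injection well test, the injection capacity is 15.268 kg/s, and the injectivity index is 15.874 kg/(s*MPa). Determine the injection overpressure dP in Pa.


dP = mdot * 1000 / II
dP = 15.268 * 1000 / 15.874
dP = 961.8244 kPa
Convert: 961.8244 kPa * 1000.0 = 9.6182e+05 Pa
dP = 9.6182e+05 Pa


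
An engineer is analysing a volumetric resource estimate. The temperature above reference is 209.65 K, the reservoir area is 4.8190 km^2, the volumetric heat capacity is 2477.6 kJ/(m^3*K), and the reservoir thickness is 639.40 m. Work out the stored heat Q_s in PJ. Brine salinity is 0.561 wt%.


Step 1: Vr = A*1e6*hr = 4.819*1e6*639.4 = 3.081269e+09 m^3
Step 2: Q_s = Vr*rhoc*dT/1e12 = 3.081269e+09*2477.6*209.65/1e12 = 1600.5 PJ
Q_s = 1600.5 PJ


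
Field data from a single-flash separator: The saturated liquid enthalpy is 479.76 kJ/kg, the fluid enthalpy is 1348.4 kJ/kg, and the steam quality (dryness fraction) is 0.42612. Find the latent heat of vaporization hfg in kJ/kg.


hfg = (h - hf) / x
hfg = (1348.4 - 479.76) / 0.42612
hfg = 2038.5 kJ/kg


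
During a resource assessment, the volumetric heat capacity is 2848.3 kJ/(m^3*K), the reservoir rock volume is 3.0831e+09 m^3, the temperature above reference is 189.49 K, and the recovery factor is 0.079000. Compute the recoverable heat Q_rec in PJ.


Step 1: Q_s = Vr*rhoc*dT/1e12 = 3.0831e+09*2848.3*189.49/1e12 = 1664.024 PJ
Step 2: Q_rec = Q_s * RF = 1664.024 * 0.079 = 131.46 PJ
Q_rec = 131.46 PJ


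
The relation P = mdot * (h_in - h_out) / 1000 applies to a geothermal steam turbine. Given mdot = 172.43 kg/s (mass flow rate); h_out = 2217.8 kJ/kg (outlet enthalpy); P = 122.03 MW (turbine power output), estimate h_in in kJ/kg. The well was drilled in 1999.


h_in = h_out + P * 1000 / mdot
h_in = 2217.8 + 122.03 * 1000 / 172.43
h_in = 2925.5 kJ/kg


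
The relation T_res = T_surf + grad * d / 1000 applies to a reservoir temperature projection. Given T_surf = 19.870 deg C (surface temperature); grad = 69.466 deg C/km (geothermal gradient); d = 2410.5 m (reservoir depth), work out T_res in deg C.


T_res = T_surf + grad * d / 1000
T_res = 19.870 + 69.466 * 2410.5 / 1000
T_res = 187.32 deg C


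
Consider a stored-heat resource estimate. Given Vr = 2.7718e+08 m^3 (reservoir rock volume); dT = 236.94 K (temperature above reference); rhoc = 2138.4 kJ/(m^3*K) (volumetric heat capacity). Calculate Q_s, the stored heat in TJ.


Q_s = Vr * rhoc * dT / 1e12
Q_s = 2.7718e+08 * 2138.4 * 236.94 / 1e12
Q_s = 140.4395 PJ
Convert: 140.4395 PJ * 1000.0 = 1.4044e+05 TJ
Q_s = 1.4044e+05 TJ


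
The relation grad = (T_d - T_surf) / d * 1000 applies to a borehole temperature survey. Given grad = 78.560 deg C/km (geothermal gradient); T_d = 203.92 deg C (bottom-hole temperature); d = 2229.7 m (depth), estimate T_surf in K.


T_surf = T_d - grad * d / 1000
T_surf = 203.92 - 78.560 * 2229.7 / 1000
T_surf = 28.75477 deg C
Convert to K: 28.75477 + 273.15 = 301.90 K
T_surf = 301.90 K


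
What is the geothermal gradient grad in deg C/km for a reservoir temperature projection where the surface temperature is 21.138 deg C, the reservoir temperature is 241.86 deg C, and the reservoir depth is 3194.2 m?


grad = (T_res - T_surf) / d * 1000
grad = (241.86 - 21.138) / 3194.2 * 1000
grad = 69.101 deg C/km


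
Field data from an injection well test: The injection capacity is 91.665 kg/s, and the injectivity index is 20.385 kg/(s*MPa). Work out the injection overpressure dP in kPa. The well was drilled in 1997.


dP = mdot * 1000 / II
dP = 91.665 * 1000 / 20.385
dP = 4496.7 kPa


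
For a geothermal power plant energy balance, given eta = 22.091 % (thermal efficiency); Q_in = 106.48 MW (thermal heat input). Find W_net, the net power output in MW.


W_net = eta / 100 * Q_in
W_net = 22.091 / 100 * 106.48
W_net = 23.522 MW


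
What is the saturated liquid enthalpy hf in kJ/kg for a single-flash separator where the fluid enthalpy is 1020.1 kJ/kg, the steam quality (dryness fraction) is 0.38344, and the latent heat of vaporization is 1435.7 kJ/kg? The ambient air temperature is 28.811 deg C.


hf = h - x * hfg
hf = 1020.1 - 0.38344 * 1435.7
hf = 469.60 kJ/kg


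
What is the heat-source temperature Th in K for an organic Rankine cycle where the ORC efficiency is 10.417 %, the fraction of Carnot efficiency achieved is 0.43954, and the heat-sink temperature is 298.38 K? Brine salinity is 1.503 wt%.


Th = Tc / (1 - (eta_orc/100)/f)
Th = 298.38 / (1 - (10.417/100)/0.43954)
Th = 391.06 K


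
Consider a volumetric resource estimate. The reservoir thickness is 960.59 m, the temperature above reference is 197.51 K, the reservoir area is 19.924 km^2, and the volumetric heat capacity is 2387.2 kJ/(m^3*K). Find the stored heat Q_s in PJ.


Step 1: Vr = A*1e6*hr = 19.924*1e6*960.59 = 1.913880e+10 m^3
Step 2: Q_s = Vr*rhoc*dT/1e12 = 1.913880e+10*2387.2*197.51/1e12 = 9023.9 PJ
Q_s = 9023.9 PJ


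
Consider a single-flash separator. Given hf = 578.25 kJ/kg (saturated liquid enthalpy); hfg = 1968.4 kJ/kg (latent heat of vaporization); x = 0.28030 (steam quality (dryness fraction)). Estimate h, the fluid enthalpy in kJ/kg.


h = hf + x * hfg
h = 578.25 + 0.28030 * 1968.4
h = 1130.0 kJ/kg


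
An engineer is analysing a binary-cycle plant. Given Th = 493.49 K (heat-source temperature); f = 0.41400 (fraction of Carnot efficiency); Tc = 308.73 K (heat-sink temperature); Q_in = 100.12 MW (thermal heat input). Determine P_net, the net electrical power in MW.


Step 1: eta = (1 - Tc/Th)*f = (1 - 308.73/493.49)*0.414 = 0.1549994
Step 2: P_net = eta * Q_in = 0.1549994 * 100.12 = 15.519 MW
P_net = 15.519 MW


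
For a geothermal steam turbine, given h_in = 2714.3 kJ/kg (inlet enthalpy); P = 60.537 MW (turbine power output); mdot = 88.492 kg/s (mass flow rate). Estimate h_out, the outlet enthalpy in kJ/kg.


h_out = h_in - P * 1000 / mdot
h_out = 2714.3 - 60.537 * 1000 / 88.492
h_out = 2030.2 kJ/kg


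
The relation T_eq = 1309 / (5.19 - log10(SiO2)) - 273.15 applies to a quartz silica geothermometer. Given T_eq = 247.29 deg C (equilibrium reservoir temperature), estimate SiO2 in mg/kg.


SiO2 = 10^(5.19 - 1309/(T_eq + 273.15))
SiO2 = 10^(5.19 - 1309/(247.29 + 273.15))
SiO2 = 472.96 mg/kg


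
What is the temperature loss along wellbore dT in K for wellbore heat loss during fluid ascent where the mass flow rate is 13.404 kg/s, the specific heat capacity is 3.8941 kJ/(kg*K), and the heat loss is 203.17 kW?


dT = Q_loss / (mdot * cp)
dT = 203.17 / (13.404 * 3.8941)
dT = 3.8924 K


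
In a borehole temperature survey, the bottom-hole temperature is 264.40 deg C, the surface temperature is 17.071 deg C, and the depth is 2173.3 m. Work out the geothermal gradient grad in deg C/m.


grad = (T_d - T_surf) / d * 1000
grad = (264.40 - 17.071) / 2173.3 * 1000
grad = 113.8034 deg C/km
Convert: 113.8034 deg C/km * 0.001 = 0.11380 deg C/m
grad = 0.11380 deg C/m


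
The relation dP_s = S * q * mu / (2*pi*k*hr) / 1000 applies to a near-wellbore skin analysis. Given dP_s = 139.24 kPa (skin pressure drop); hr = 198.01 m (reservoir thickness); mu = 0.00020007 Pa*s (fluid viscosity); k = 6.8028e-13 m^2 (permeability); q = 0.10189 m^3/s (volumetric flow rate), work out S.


S = dP_s * 1000 * 2*pi*k*hr / (q*mu)
S = 139.24 * 1000 * 2*pi*6.8028e-13*198.01 / (0.10189*0.00020007)
S = 5.7810


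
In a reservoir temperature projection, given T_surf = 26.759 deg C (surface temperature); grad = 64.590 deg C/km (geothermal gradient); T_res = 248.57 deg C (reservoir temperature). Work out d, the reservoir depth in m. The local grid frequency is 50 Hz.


d = (T_res - T_surf) / grad * 1000
d = (248.57 - 26.759) / 64.590 * 1000
d = 3434.1 m


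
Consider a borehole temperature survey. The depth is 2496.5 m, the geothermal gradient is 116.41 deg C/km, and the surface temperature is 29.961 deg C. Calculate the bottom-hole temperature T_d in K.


T_d = T_surf + grad * d / 1000
T_d = 29.961 + 116.41 * 2496.5 / 1000
T_d = 320.5786 deg C
Convert to K: 320.5786 + 273.15 = 593.73 K
T_d = 593.73 K


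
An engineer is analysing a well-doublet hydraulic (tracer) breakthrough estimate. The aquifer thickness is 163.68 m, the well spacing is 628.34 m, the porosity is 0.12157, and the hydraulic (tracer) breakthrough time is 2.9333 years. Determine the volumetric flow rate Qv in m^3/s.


Qv = pi*hr*phi*L^2 / (3*t_bt*365.25*86400)
Qv = pi*163.68*0.12157*628.34^2 / (3*2.9333*365.25*86400)
Qv = 0.088875 m^3/s


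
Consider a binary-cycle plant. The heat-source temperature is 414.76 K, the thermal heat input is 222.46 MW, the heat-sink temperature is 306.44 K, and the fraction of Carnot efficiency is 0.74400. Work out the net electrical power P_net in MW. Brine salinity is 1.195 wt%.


Step 1: eta = (1 - Tc/Th)*f = (1 - 306.44/414.76)*0.744 = 0.1943053
Step 2: P_net = eta * Q_in = 0.1943053 * 222.46 = 43.225 MW
P_net = 43.225 MW


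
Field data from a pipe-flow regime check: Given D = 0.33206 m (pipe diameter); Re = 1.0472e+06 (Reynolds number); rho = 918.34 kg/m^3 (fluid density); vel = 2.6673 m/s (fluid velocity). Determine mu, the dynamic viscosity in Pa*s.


mu = rho * vel * D / Re
mu = 918.34 * 2.6673 * 0.33206 / 1.0472e+06
mu = 0.00077672 Pa*s


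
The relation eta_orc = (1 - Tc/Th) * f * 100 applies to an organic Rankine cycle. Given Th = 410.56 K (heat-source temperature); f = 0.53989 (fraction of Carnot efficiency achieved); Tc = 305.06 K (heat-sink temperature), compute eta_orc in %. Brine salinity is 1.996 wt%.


eta_orc = (1 - Tc/Th) * f * 100
eta_orc = (1 - 305.06/410.56) * 0.53989 * 100
eta_orc = 13.873 %


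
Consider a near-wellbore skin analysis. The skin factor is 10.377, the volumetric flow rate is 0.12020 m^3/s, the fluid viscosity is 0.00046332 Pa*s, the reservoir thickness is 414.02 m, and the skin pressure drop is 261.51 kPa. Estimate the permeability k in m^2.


k = S*q*mu / (2*pi*dP_s*1000*hr)
k = 10.377*0.12020*0.00046332 / (2*pi*261.51*1000*414.02)
k = 8.4951e-13 m^2


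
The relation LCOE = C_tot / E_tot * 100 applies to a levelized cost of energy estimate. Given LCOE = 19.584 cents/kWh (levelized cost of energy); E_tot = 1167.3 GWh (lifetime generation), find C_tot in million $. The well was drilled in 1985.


C_tot = LCOE / 100 * E_tot
C_tot = 19.584 / 100 * 1167.3
C_tot = 228.60 million $


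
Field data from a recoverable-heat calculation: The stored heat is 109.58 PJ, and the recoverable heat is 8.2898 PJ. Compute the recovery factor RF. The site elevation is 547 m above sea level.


RF = Q_rec / Q_s
RF = 8.2898 / 109.58
RF = 0.075651


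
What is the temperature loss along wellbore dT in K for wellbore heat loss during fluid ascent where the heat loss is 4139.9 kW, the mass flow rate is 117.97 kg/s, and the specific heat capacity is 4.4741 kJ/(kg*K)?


dT = Q_loss / (mdot * cp)
dT = 4139.9 / (117.97 * 4.4741)
dT = 7.8435 K


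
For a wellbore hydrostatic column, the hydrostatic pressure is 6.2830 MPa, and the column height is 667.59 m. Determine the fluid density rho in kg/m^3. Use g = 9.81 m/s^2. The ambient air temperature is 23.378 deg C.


rho = P * 1e6 / (g * h)
rho = 6.2830 * 1e6 / (9.81 * 667.59)
rho = 959.37 kg/m^3


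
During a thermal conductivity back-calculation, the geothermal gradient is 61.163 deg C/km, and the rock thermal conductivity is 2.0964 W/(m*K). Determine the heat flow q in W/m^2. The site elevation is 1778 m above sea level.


q = k * grad / 1000
q = 2.0964 * 61.163 / 1000
q = 0.12822 W/m^2


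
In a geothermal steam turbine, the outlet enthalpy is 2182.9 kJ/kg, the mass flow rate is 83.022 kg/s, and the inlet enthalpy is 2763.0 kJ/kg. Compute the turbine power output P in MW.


P = mdot * (h_in - h_out) / 1000
P = 83.022 * (2763.0 - 2182.9) / 1000
P = 48.161 MW
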